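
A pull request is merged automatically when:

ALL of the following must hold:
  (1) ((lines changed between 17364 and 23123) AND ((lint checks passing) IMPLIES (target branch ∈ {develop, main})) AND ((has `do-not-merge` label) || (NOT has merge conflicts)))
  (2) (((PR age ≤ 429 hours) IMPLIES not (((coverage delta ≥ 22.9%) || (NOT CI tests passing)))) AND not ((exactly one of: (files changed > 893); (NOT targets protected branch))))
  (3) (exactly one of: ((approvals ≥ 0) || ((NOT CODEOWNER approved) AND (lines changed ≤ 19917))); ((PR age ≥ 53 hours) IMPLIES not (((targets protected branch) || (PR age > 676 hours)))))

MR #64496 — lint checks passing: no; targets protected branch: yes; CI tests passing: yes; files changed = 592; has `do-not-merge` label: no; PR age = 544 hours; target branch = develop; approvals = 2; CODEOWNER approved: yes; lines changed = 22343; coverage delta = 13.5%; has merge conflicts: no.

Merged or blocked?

Atomic conditions:
  lines changed between 17364 and 23123: 22343 in [17364, 23123] is true
  lint checks passing: no → false
  target branch ∈ {develop, main}: develop is in the set → true
  has `do-not-merge` label: no → false
  NOT has merge conflicts: no → true
  PR age ≤ 429 hours: 544 ≤ 429 is false
  coverage delta ≥ 22.9%: 13.5 ≥ 22.9 is false
  NOT CI tests passing: yes → false
  files changed > 893: 592 > 893 is false
  NOT targets protected branch: yes → false
  approvals ≥ 0: 2 ≥ 0 is true
  NOT CODEOWNER approved: yes → false
  lines changed ≤ 19917: 22343 ≤ 19917 is false
  PR age ≥ 53 hours: 544 ≥ 53 is true
  targets protected branch: yes → true
  PR age > 676 hours: 544 > 676 is false
Combine:
[1.2] false → true (antecedent false ⇒ implication holds) = true
[1.3] false OR true = true
[1] true AND true AND true = true
[2.1.2.1] false OR false = false
[2.1.2] NOT false = true
[2.1] false → true (antecedent false ⇒ implication holds) = true
[2.2.1] exactly-one(false, false) = false
[2.2] NOT false = true
[2] true AND true = true
[3.1.2] false AND false = false
[3.1] true OR false = true
[3.2.2.1] true OR false = true
[3.2.2] NOT true = false
[3.2] true → false = false
[3] exactly-one(true, false) = true
[root] true AND true AND true = true
Overall: true → merged

Merged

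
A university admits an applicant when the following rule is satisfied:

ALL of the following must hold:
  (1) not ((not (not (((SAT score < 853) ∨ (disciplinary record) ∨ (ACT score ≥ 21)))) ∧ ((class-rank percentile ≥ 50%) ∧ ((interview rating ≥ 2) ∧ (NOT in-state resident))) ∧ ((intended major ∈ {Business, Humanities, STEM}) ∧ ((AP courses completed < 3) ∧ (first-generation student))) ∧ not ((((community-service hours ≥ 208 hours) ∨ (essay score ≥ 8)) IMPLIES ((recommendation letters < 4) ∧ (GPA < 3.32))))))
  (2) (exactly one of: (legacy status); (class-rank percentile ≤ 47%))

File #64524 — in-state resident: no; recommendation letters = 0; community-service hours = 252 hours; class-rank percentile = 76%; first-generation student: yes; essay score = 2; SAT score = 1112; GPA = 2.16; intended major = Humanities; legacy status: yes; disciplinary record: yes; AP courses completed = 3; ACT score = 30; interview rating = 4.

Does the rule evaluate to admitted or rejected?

Admitted

Atomic conditions:
  SAT score < 853: 1112 < 853 is false
  disciplinary record: yes → true
  ACT score ≥ 21: 30 ≥ 21 is true
  class-rank percentile ≥ 50%: 76 ≥ 50 is true
  interview rating ≥ 2: 4 ≥ 2 is true
  NOT in-state resident: no → true
  intended major ∈ {Business, Humanities, STEM}: Humanities is in the set → true
  AP courses completed < 3: 3 < 3 is false
  first-generation student: yes → true
  community-service hours ≥ 208 hours: 252 ≥ 208 is true
  essay score ≥ 8: 2 ≥ 8 is false
  recommendation letters < 4: 0 < 4 is true
  GPA < 3.32: 2.16 < 3.32 is true
  legacy status: yes → true
  class-rank percentile ≤ 47%: 76 ≤ 47 is false
Combine:
[1.1.1.1.1] false OR true OR true = true
[1.1.1.1] NOT true = false
[1.1.1] NOT false = true
[1.1.2.2] true AND true = true
[1.1.2] true AND true = true
[1.1.3.2] false AND true = false
[1.1.3] true AND false = false
[1.1.4.1.1] true OR false = true
[1.1.4.1.2] true AND true = true
[1.1.4.1] true → true = true
[1.1.4] NOT true = false
[1.1] true AND true AND false AND false = false
[1] NOT false = true
[2] exactly-one(true, false) = true
[root] true AND true = true
Overall: true → admitted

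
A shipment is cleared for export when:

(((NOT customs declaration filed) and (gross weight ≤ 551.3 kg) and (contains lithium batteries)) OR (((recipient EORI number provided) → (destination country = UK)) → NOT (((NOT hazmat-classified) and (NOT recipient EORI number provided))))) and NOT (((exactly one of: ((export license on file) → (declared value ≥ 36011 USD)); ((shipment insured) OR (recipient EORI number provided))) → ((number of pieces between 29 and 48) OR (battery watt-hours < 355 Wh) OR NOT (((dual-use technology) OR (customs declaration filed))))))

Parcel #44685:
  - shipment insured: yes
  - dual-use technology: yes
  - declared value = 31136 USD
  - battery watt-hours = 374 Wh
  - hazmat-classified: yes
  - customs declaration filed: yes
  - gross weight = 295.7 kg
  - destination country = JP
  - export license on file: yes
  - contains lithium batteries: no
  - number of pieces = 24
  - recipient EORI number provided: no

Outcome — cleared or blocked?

Atomic conditions:
  NOT customs declaration filed: yes → false
  gross weight ≤ 551.3 kg: 295.7 ≤ 551.3 is true
  contains lithium batteries: no → false
  recipient EORI number provided: no → false
  destination country = UK: JP == UK is false
  NOT hazmat-classified: yes → false
  NOT recipient EORI number provided: no → true
  export license on file: yes → true
  declared value ≥ 36011 USD: 31136 ≥ 36011 is false
  shipment insured: yes → true
  number of pieces between 29 and 48: 24 in [29, 48] is false
  battery watt-hours < 355 Wh: 374 < 355 is false
  dual-use technology: yes → true
  customs declaration filed: yes → true
Combine:
[1.1] false AND true AND false = false
[1.2.1] false → false (antecedent false ⇒ implication holds) = true
[1.2.2.1] false AND true = false
[1.2.2] NOT false = true
[1.2] true → true = true
[1] false OR true = true
[2.1.1.1] true → false = false
[2.1.1.2] true OR false = true
[2.1.1] exactly-one(false, true) = true
[2.1.2.3.1] true OR true = true
[2.1.2.3] NOT true = false
[2.1.2] false OR false OR false = false
[2.1] true → false = false
[2] NOT false = true
[root] true AND true = true
Overall: true → cleared

Cleared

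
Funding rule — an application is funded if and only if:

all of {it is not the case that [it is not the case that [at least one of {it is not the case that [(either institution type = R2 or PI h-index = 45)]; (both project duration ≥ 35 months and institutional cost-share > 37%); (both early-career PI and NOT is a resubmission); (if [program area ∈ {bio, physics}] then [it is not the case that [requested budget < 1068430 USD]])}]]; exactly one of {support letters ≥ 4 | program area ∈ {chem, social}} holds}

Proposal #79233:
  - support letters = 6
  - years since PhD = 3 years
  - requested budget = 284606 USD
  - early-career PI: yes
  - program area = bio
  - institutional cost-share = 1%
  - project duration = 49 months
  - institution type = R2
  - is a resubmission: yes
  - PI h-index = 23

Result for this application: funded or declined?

Atomic conditions:
  institution type = R2: R2 == R2 is true
  PI h-index = 45: 23 == 45 is false
  project duration ≥ 35 months: 49 ≥ 35 is true
  institutional cost-share > 37%: 1 > 37 is false
  early-career PI: yes → true
  NOT is a resubmission: yes → false
  program area ∈ {bio, physics}: bio is in the set → true
  requested budget < 1068430 USD: 284606 < 1068430 is true
  support letters ≥ 4: 6 ≥ 4 is true
  program area ∈ {chem, social}: bio is not in the set → false
Combine:
[1.1.1.1.1] true OR false = true
[1.1.1.1] NOT true = false
[1.1.1.2] true AND false = false
[1.1.1.3] true AND false = false
[1.1.1.4.2] NOT true = false
[1.1.1.4] true → false = false
[1.1.1] false OR false OR false OR false = false
[1.1] NOT false = true
[1] NOT true = false
[2] exactly-one(true, false) = true
[root] false AND true = false
Overall: false → declined

Declined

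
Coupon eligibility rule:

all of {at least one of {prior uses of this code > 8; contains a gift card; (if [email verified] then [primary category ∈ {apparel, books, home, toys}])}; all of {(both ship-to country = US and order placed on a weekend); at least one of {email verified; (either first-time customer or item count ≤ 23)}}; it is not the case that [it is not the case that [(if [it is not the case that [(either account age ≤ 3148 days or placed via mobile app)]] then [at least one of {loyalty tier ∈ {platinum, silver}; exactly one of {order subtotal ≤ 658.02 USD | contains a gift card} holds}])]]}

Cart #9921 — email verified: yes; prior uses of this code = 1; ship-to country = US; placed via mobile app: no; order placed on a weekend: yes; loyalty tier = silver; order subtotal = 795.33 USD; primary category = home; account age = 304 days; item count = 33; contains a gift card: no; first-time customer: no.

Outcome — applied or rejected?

Atomic conditions:
  prior uses of this code > 8: 1 > 8 is false
  contains a gift card: no → false
  email verified: yes → true
  primary category ∈ {apparel, books, home, toys}: home is in the set → true
  ship-to country = US: US == US is true
  order placed on a weekend: yes → true
  first-time customer: no → false
  item count ≤ 23: 33 ≤ 23 is false
  account age ≤ 3148 days: 304 ≤ 3148 is true
  placed via mobile app: no → false
  loyalty tier ∈ {platinum, silver}: silver is in the set → true
  order subtotal ≤ 658.02 USD: 795.33 ≤ 658.02 is false
Combine:
[1.3] true → true = true
[1] false OR false OR true = true
[2.1] true AND true = true
[2.2.2] false OR false = false
[2.2] true OR false = true
[2] true AND true = true
[3.1.1.1.1] true OR false = true
[3.1.1.1] NOT true = false
[3.1.1.2.2] exactly-one(false, false) = false
[3.1.1.2] true OR false = true
[3.1.1] false → true (antecedent false ⇒ implication holds) = true
[3.1] NOT true = false
[3] NOT false = true
[root] true AND true AND true = true
Overall: true → applied

Applied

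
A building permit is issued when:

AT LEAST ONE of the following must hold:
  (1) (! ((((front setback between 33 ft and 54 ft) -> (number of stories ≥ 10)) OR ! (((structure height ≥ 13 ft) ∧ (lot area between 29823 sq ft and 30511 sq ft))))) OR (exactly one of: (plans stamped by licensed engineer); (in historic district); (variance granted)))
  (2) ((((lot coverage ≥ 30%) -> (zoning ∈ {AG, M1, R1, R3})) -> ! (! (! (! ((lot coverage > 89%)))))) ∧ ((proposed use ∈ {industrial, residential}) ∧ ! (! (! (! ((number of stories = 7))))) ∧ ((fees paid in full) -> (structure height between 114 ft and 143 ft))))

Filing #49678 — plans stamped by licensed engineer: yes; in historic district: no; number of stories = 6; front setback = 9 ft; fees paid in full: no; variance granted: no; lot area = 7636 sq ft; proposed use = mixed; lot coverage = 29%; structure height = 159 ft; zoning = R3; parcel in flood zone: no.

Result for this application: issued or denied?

Issued

Atomic conditions:
  front setback between 33 ft and 54 ft: 9 in [33, 54] is false
  number of stories ≥ 10: 6 ≥ 10 is false
  structure height ≥ 13 ft: 159 ≥ 13 is true
  lot area between 29823 sq ft and 30511 sq ft: 7636 in [29823, 30511] is false
  plans stamped by licensed engineer: yes → true
  in historic district: no → false
  variance granted: no → false
  lot coverage ≥ 30%: 29 ≥ 30 is false
  zoning ∈ {AG, M1, R1, R3}: R3 is in the set → true
  lot coverage > 89%: 29 > 89 is false
  proposed use ∈ {industrial, residential}: mixed is not in the set → false
  number of stories = 7: 6 == 7 is false
  fees paid in full: no → false
  structure height between 114 ft and 143 ft: 159 in [114, 143] is false
Combine:
[1.1.1.1] false → false (antecedent false ⇒ implication holds) = true
[1.1.1.2.1] true AND false = false
[1.1.1.2] NOT false = true
[1.1.1] true OR true = true
[1.1] NOT true = false
[1.2] exactly-one(true, false, false) = true
[1] false OR true = true
[2.1.1] false → true (antecedent false ⇒ implication holds) = true
[2.1.2.1.1.1] NOT false = true
[2.1.2.1.1] NOT true = false
[2.1.2.1] NOT false = true
[2.1.2] NOT true = false
[2.1] true → false = false
[2.2.2.1.1.1] NOT false = true
[2.2.2.1.1] NOT true = false
[2.2.2.1] NOT false = true
[2.2.2] NOT true = false
[2.2.3] false → false (antecedent false ⇒ implication holds) = true
[2.2] false AND false AND true = false
[2] false AND false = false
[root] true OR false = true
Overall: true → issued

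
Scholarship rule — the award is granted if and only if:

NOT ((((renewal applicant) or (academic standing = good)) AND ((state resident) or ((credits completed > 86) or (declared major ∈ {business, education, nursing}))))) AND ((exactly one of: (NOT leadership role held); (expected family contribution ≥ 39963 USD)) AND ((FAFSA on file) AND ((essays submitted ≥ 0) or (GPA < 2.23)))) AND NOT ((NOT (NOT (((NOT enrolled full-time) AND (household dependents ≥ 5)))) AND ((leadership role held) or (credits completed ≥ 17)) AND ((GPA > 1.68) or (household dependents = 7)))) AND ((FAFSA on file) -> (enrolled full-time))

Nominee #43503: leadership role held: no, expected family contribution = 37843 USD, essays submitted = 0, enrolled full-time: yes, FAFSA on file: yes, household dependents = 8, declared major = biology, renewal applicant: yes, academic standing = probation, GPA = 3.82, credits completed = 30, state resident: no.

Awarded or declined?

Atomic conditions:
  renewal applicant: yes → true
  academic standing = good: probation == good is false
  state resident: no → false
  credits completed > 86: 30 > 86 is false
  declared major ∈ {business, education, nursing}: biology is not in the set → false
  NOT leadership role held: no → true
  expected family contribution ≥ 39963 USD: 37843 ≥ 39963 is false
  FAFSA on file: yes → true
  essays submitted ≥ 0: 0 ≥ 0 is true
  GPA < 2.23: 3.82 < 2.23 is false
  NOT enrolled full-time: yes → false
  household dependents ≥ 5: 8 ≥ 5 is true
  leadership role held: no → false
  credits completed ≥ 17: 30 ≥ 17 is true
  GPA > 1.68: 3.82 > 1.68 is true
  household dependents = 7: 8 == 7 is false
  enrolled full-time: yes → true
Combine:
[1.1.1] true OR false = true
[1.1.2.2] false OR false = false
[1.1.2] false OR false = false
[1.1] true AND false = false
[1] NOT false = true
[2.1] exactly-one(true, false) = true
[2.2.2] true OR false = true
[2.2] true AND true = true
[2] true AND true = true
[3.1.1.1.1] false AND true = false
[3.1.1.1] NOT false = true
[3.1.1] NOT true = false
[3.1.2] false OR true = true
[3.1.3] true OR false = true
[3.1] false AND true AND true = false
[3] NOT false = true
[4] true → true = true
[root] true AND true AND true AND true = true
Overall: true → awarded

Awarded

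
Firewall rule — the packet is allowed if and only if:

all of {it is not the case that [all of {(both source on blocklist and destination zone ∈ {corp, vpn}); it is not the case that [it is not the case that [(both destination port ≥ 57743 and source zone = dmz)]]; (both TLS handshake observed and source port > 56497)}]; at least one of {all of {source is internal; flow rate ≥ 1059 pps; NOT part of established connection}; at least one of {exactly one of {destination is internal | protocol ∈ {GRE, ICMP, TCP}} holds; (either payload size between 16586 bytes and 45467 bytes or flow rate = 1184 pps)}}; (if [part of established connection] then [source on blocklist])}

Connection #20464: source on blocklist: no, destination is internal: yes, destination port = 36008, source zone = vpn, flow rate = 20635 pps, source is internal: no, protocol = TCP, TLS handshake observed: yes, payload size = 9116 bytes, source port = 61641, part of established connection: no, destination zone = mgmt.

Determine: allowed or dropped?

Dropped

Atomic conditions:
  source on blocklist: no → false
  destination zone ∈ {corp, vpn}: mgmt is not in the set → false
  destination port ≥ 57743: 36008 ≥ 57743 is false
  source zone = dmz: vpn == dmz is false
  TLS handshake observed: yes → true
  source port > 56497: 61641 > 56497 is true
  source is internal: no → false
  flow rate ≥ 1059 pps: 20635 ≥ 1059 is true
  NOT part of established connection: no → true
  destination is internal: yes → true
  protocol ∈ {GRE, ICMP, TCP}: TCP is in the set → true
  payload size between 16586 bytes and 45467 bytes: 9116 in [16586, 45467] is false
  flow rate = 1184 pps: 20635 == 1184 is false
  part of established connection: no → false
Combine:
[1.1.1] false AND false = false
[1.1.2.1.1] false AND false = false
[1.1.2.1] NOT false = true
[1.1.2] NOT true = false
[1.1.3] true AND true = true
[1.1] false AND false AND true = false
[1] NOT false = true
[2.1] false AND true AND true = false
[2.2.1] exactly-one(true, true) = false
[2.2.2] false OR false = false
[2.2] false OR false = false
[2] false OR false = false
[3] false → false (antecedent false ⇒ implication holds) = true
[root] true AND false AND true = false
Overall: false → dropped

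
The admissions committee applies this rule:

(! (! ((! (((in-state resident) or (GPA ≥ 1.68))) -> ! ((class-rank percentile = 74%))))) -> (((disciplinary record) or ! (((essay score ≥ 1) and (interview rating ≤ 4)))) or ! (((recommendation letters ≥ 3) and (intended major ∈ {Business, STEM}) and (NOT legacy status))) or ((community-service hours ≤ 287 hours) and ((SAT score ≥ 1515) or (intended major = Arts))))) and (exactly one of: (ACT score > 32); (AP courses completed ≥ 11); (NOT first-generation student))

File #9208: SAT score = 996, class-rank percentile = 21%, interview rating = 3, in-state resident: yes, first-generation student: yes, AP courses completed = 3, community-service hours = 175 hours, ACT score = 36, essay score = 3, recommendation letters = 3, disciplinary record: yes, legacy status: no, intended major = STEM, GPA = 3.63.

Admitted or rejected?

Admitted

Atomic conditions:
  in-state resident: yes → true
  GPA ≥ 1.68: 3.63 ≥ 1.68 is true
  class-rank percentile = 74%: 21 == 74 is false
  disciplinary record: yes → true
  essay score ≥ 1: 3 ≥ 1 is true
  interview rating ≤ 4: 3 ≤ 4 is true
  recommendation letters ≥ 3: 3 ≥ 3 is true
  intended major ∈ {Business, STEM}: STEM is in the set → true
  NOT legacy status: no → true
  community-service hours ≤ 287 hours: 175 ≤ 287 is true
  SAT score ≥ 1515: 996 ≥ 1515 is false
  intended major = Arts: STEM == Arts is false
  ACT score > 32: 36 > 32 is true
  AP courses completed ≥ 11: 3 ≥ 11 is false
  NOT first-generation student: yes → false
Combine:
[1.1.1.1.1.1] true OR true = true
[1.1.1.1.1] NOT true = false
[1.1.1.1.2] NOT false = true
[1.1.1.1] false → true (antecedent false ⇒ implication holds) = true
[1.1.1] NOT true = false
[1.1] NOT false = true
[1.2.1.2.1] true AND true = true
[1.2.1.2] NOT true = false
[1.2.1] true OR false = true
[1.2.2.1] true AND true AND true = true
[1.2.2] NOT true = false
[1.2.3.2] false OR false = false
[1.2.3] true AND false = false
[1.2] true OR false OR false = true
[1] true → true = true
[2] exactly-one(true, false, false) = true
[root] true AND true = true
Overall: true → admitted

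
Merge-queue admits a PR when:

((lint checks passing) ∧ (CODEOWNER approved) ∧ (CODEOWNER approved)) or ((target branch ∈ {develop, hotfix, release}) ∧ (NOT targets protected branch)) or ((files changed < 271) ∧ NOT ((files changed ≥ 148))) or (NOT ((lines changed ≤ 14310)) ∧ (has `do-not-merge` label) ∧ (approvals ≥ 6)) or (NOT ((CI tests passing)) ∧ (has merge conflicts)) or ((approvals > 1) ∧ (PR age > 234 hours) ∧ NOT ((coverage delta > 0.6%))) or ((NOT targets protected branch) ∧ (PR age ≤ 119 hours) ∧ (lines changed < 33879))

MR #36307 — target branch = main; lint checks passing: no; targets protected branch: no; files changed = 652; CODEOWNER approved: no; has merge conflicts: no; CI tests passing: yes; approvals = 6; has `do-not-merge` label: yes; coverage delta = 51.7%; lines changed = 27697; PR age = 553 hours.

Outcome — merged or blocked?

Atomic conditions:
  lint checks passing: no → false
  CODEOWNER approved: no → false
  target branch ∈ {develop, hotfix, release}: main is not in the set → false
  NOT targets protected branch: no → true
  files changed < 271: 652 < 271 is false
  files changed ≥ 148: 652 ≥ 148 is true
  lines changed ≤ 14310: 27697 ≤ 14310 is false
  has `do-not-merge` label: yes → true
  approvals ≥ 6: 6 ≥ 6 is true
  CI tests passing: yes → true
  has merge conflicts: no → false
  approvals > 1: 6 > 1 is true
  PR age > 234 hours: 553 > 234 is true
  coverage delta > 0.6%: 51.7 > 0.6 is true
  PR age ≤ 119 hours: 553 ≤ 119 is false
  lines changed < 33879: 27697 < 33879 is true
Combine:
[1] false AND false AND false = false
[2] false AND true = false
[3.2] NOT true = false
[3] false AND false = false
[4.1] NOT false = true
[4] true AND true AND true = true
[5.1] NOT true = false
[5] false AND false = false
[6.3] NOT true = false
[6] true AND true AND false = false
[7] true AND false AND true = false
[root] false OR false OR false OR true OR false OR false OR false = true
Overall: true → merged

Merged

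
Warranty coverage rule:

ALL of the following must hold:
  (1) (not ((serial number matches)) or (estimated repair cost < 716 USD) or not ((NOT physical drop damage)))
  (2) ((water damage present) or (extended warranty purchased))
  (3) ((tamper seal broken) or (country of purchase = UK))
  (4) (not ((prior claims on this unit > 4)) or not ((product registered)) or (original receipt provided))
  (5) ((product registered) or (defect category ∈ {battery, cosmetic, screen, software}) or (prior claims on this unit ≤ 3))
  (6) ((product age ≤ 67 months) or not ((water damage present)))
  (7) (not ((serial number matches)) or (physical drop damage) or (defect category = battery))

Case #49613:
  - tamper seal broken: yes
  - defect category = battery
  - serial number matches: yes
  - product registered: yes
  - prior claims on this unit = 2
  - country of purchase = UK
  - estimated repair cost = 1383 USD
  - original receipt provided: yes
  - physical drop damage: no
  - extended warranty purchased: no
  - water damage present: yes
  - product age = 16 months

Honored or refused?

Atomic conditions:
  serial number matches: yes → true
  estimated repair cost < 716 USD: 1383 < 716 is false
  NOT physical drop damage: no → true
  water damage present: yes → true
  extended warranty purchased: no → false
  tamper seal broken: yes → true
  country of purchase = UK: UK == UK is true
  prior claims on this unit > 4: 2 > 4 is false
  product registered: yes → true
  original receipt provided: yes → true
  defect category ∈ {battery, cosmetic, screen, software}: battery is in the set → true
  prior claims on this unit ≤ 3: 2 ≤ 3 is true
  product age ≤ 67 months: 16 ≤ 67 is true
  physical drop damage: no → false
  defect category = battery: battery == battery is true
Combine:
[1.1] NOT true = false
[1.3] NOT true = false
[1] false OR false OR false = false
[2] true OR false = true
[3] true OR true = true
[4.1] NOT false = true
[4.2] NOT true = false
[4] true OR false OR true = true
[5] true OR true OR true = true
[6.2] NOT true = false
[6] true OR false = true
[7.1] NOT true = false
[7] false OR false OR true = true
[root] false AND true AND true AND true AND true AND true AND true = false
Overall: false → refused

Refused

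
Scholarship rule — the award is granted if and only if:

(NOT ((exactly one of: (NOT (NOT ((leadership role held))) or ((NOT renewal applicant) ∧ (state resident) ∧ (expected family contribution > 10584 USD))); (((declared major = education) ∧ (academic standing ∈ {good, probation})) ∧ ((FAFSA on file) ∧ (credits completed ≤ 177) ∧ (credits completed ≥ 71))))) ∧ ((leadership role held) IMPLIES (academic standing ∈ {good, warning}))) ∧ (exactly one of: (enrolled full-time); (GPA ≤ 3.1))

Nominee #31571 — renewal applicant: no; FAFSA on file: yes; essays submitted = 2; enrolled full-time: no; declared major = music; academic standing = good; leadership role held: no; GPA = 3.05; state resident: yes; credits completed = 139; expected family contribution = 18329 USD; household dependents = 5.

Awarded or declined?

Atomic conditions:
  leadership role held: no → false
  NOT renewal applicant: no → true
  state resident: yes → true
  expected family contribution > 10584 USD: 18329 > 10584 is true
  declared major = education: music == education is false
  academic standing ∈ {good, probation}: good is in the set → true
  FAFSA on file: yes → true
  credits completed ≤ 177: 139 ≤ 177 is true
  credits completed ≥ 71: 139 ≥ 71 is true
  academic standing ∈ {good, warning}: good is in the set → true
  enrolled full-time: no → false
  GPA ≤ 3.1: 3.05 ≤ 3.1 is true
Combine:
[1.1.1.1.1.1] NOT false = true
[1.1.1.1.1] NOT true = false
[1.1.1.1.2] true AND true AND true = true
[1.1.1.1] false OR true = true
[1.1.1.2.1] false AND true = false
[1.1.1.2.2] true AND true AND true = true
[1.1.1.2] false AND true = false
[1.1.1] exactly-one(true, false) = true
[1.1] NOT true = false
[1.2] false → true (antecedent false ⇒ implication holds) = true
[1] false AND true = false
[2] exactly-one(false, true) = true
[root] false AND true = false
Overall: false → declined

Declined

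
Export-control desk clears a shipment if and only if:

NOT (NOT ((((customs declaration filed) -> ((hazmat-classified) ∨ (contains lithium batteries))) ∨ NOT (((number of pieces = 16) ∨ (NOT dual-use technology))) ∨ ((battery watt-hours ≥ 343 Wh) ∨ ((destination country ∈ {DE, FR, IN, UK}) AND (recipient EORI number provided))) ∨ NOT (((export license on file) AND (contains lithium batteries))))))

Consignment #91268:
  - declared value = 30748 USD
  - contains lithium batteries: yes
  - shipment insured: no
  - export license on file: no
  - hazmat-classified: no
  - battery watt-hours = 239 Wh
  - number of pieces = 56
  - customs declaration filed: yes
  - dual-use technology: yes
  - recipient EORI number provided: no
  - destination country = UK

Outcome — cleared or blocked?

Cleared

Atomic conditions:
  customs declaration filed: yes → true
  hazmat-classified: no → false
  contains lithium batteries: yes → true
  number of pieces = 16: 56 == 16 is false
  NOT dual-use technology: yes → false
  battery watt-hours ≥ 343 Wh: 239 ≥ 343 is false
  destination country ∈ {DE, FR, IN, UK}: UK is in the set → true
  recipient EORI number provided: no → false
  export license on file: no → false
Combine:
[1.1.1.2] false OR true = true
[1.1.1] true → true = true
[1.1.2.1] false OR false = false
[1.1.2] NOT false = true
[1.1.3.2] true AND false = false
[1.1.3] false OR false = false
[1.1.4.1] false AND true = false
[1.1.4] NOT false = true
[1.1] true OR true OR false OR true = true
[1] NOT true = false
[root] NOT false = true
Overall: true → cleared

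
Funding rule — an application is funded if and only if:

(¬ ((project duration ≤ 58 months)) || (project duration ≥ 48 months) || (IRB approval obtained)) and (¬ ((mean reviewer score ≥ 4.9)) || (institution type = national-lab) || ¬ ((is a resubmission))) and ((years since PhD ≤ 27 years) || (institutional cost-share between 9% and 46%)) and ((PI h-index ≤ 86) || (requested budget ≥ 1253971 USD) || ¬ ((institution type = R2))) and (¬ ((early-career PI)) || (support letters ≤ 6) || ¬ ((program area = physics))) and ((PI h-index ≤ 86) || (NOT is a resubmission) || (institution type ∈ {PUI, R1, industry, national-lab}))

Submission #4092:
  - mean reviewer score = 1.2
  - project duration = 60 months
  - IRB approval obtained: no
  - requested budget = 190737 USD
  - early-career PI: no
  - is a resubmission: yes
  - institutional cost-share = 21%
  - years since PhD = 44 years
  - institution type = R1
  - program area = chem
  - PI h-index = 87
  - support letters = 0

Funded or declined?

Atomic conditions:
  project duration ≤ 58 months: 60 ≤ 58 is false
  project duration ≥ 48 months: 60 ≥ 48 is true
  IRB approval obtained: no → false
  mean reviewer score ≥ 4.9: 1.2 ≥ 4.9 is false
  institution type = national-lab: R1 == national-lab is false
  is a resubmission: yes → true
  years since PhD ≤ 27 years: 44 ≤ 27 is false
  institutional cost-share between 9% and 46%: 21 in [9, 46] is true
  PI h-index ≤ 86: 87 ≤ 86 is false
  requested budget ≥ 1253971 USD: 190737 ≥ 1253971 is false
  institution type = R2: R1 == R2 is false
  early-career PI: no → false
  support letters ≤ 6: 0 ≤ 6 is true
  program area = physics: chem == physics is false
  NOT is a resubmission: yes → false
  institution type ∈ {PUI, R1, industry, national-lab}: R1 is in the set → true
Combine:
[1.1] NOT false = true
[1] true OR true OR false = true
[2.1] NOT false = true
[2.3] NOT true = false
[2] true OR false OR false = true
[3] false OR true = true
[4.3] NOT false = true
[4] false OR false OR true = true
[5.1] NOT false = true
[5.3] NOT false = true
[5] true OR true OR true = true
[6] false OR false OR true = true
[root] true AND true AND true AND true AND true AND true = true
Overall: true → funded

Funded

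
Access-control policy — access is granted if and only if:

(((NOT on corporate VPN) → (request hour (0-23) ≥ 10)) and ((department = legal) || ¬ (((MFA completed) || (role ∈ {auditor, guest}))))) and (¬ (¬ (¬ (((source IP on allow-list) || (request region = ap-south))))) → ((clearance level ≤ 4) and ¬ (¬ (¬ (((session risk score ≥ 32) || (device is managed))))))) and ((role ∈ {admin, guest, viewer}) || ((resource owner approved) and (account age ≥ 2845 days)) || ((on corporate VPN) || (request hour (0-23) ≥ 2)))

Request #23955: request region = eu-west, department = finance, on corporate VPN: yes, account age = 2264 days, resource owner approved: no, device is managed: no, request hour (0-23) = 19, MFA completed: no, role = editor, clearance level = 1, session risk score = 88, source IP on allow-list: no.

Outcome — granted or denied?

Denied

Atomic conditions:
  NOT on corporate VPN: yes → false
  request hour (0-23) ≥ 10: 19 ≥ 10 is true
  department = legal: finance == legal is false
  MFA completed: no → false
  role ∈ {auditor, guest}: editor is not in the set → false
  source IP on allow-list: no → false
  request region = ap-south: eu-west == ap-south is false
  clearance level ≤ 4: 1 ≤ 4 is true
  session risk score ≥ 32: 88 ≥ 32 is true
  device is managed: no → false
  role ∈ {admin, guest, viewer}: editor is not in the set → false
  resource owner approved: no → false
  account age ≥ 2845 days: 2264 ≥ 2845 is false
  on corporate VPN: yes → true
  request hour (0-23) ≥ 2: 19 ≥ 2 is true
Combine:
[1.1] false → true (antecedent false ⇒ implication holds) = true
[1.2.2.1] false OR false = false
[1.2.2] NOT false = true
[1.2] false OR true = true
[1] true AND true = true
[2.1.1.1.1] false OR false = false
[2.1.1.1] NOT false = true
[2.1.1] NOT true = false
[2.1] NOT false = true
[2.2.2.1.1.1] true OR false = true
[2.2.2.1.1] NOT true = false
[2.2.2.1] NOT false = true
[2.2.2] NOT true = false
[2.2] true AND false = false
[2] true → false = false
[3.2] false AND false = false
[3.3] true OR true = true
[3] false OR false OR true = true
[root] true AND false AND true = false
Overall: false → denied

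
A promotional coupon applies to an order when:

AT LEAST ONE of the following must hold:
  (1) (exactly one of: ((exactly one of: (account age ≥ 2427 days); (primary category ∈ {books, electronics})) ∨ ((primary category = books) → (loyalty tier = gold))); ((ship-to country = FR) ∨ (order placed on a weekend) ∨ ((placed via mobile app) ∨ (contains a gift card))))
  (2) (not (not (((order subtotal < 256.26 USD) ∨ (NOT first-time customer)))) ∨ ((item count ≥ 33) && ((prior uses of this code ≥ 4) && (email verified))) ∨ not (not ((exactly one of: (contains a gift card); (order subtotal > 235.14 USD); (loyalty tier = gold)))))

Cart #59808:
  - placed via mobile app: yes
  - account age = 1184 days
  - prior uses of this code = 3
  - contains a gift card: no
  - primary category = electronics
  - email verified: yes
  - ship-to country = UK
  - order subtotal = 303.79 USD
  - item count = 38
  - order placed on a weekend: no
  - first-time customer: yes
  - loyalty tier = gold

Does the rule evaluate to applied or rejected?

Atomic conditions:
  account age ≥ 2427 days: 1184 ≥ 2427 is false
  primary category ∈ {books, electronics}: electronics is in the set → true
  primary category = books: electronics == books is false
  loyalty tier = gold: gold == gold is true
  ship-to country = FR: UK == FR is false
  order placed on a weekend: no → false
  placed via mobile app: yes → true
  contains a gift card: no → false
  order subtotal < 256.26 USD: 303.79 < 256.26 is false
  NOT first-time customer: yes → false
  item count ≥ 33: 38 ≥ 33 is true
  prior uses of this code ≥ 4: 3 ≥ 4 is false
  email verified: yes → true
  order subtotal > 235.14 USD: 303.79 > 235.14 is true
Combine:
[1.1.1] exactly-one(false, true) = true
[1.1.2] false → true (antecedent false ⇒ implication holds) = true
[1.1] true OR true = true
[1.2.3] true OR false = true
[1.2] false OR false OR true = true
[1] exactly-one(true, true) = false
[2.1.1.1] false OR false = false
[2.1.1] NOT false = true
[2.1] NOT true = false
[2.2.2] false AND true = false
[2.2] true AND false = false
[2.3.1.1] exactly-one(false, true, true) = false
[2.3.1] NOT false = true
[2.3] NOT true = false
[2] false OR false OR false = false
[root] false OR false = false
Overall: false → rejected

Rejected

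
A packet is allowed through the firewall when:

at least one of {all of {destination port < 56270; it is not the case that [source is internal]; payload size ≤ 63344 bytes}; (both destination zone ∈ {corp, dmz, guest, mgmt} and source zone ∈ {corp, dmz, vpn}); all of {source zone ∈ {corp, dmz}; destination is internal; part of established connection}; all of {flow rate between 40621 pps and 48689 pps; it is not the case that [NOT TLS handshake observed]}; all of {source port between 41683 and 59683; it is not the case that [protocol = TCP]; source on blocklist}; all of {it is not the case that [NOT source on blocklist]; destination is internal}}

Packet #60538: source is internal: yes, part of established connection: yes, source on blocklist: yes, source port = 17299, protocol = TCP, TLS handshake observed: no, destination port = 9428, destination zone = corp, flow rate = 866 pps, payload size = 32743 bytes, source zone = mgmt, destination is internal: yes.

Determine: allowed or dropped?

Allowed

Atomic conditions:
  destination port < 56270: 9428 < 56270 is true
  source is internal: yes → true
  payload size ≤ 63344 bytes: 32743 ≤ 63344 is true
  destination zone ∈ {corp, dmz, guest, mgmt}: corp is in the set → true
  source zone ∈ {corp, dmz, vpn}: mgmt is not in the set → false
  source zone ∈ {corp, dmz}: mgmt is not in the set → false
  destination is internal: yes → true
  part of established connection: yes → true
  flow rate between 40621 pps and 48689 pps: 866 in [40621, 48689] is false
  NOT TLS handshake observed: no → true
  source port between 41683 and 59683: 17299 in [41683, 59683] is false
  protocol = TCP: TCP == TCP is true
  source on blocklist: yes → true
  NOT source on blocklist: yes → false
Combine:
[1.2] NOT true = false
[1] true AND false AND true = false
[2] true AND false = false
[3] false AND true AND true = false
[4.2] NOT true = false
[4] false AND false = false
[5.2] NOT true = false
[5] false AND false AND true = false
[6.1] NOT false = true
[6] true AND true = true
[root] false OR false OR false OR false OR false OR true = true
Overall: true → allowed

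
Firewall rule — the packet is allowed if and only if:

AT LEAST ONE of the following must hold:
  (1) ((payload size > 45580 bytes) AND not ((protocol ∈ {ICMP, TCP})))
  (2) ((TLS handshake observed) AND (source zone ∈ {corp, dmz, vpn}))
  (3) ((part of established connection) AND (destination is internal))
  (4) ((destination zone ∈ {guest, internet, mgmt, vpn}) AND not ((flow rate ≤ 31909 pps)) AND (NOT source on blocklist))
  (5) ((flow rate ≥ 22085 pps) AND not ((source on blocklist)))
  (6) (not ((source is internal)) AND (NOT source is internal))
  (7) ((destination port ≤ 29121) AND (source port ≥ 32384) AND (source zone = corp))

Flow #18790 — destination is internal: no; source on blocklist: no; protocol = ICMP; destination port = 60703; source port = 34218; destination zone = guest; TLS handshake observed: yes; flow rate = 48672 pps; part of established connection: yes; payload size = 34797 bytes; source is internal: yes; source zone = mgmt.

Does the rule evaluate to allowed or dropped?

Allowed

Atomic conditions:
  payload size > 45580 bytes: 34797 > 45580 is false
  protocol ∈ {ICMP, TCP}: ICMP is in the set → true
  TLS handshake observed: yes → true
  source zone ∈ {corp, dmz, vpn}: mgmt is not in the set → false
  part of established connection: yes → true
  destination is internal: no → false
  destination zone ∈ {guest, internet, mgmt, vpn}: guest is in the set → true
  flow rate ≤ 31909 pps: 48672 ≤ 31909 is false
  NOT source on blocklist: no → true
  flow rate ≥ 22085 pps: 48672 ≥ 22085 is true
  source on blocklist: no → false
  source is internal: yes → true
  NOT source is internal: yes → false
  destination port ≤ 29121: 60703 ≤ 29121 is false
  source port ≥ 32384: 34218 ≥ 32384 is true
  source zone = corp: mgmt == corp is false
Combine:
[1.2] NOT true = false
[1] false AND false = false
[2] true AND false = false
[3] true AND false = false
[4.2] NOT false = true
[4] true AND true AND true = true
[5.2] NOT false = true
[5] true AND true = true
[6.1] NOT true = false
[6] false AND false = false
[7] false AND true AND false = false
[root] false OR false OR false OR true OR true OR false OR false = true
Overall: true → allowed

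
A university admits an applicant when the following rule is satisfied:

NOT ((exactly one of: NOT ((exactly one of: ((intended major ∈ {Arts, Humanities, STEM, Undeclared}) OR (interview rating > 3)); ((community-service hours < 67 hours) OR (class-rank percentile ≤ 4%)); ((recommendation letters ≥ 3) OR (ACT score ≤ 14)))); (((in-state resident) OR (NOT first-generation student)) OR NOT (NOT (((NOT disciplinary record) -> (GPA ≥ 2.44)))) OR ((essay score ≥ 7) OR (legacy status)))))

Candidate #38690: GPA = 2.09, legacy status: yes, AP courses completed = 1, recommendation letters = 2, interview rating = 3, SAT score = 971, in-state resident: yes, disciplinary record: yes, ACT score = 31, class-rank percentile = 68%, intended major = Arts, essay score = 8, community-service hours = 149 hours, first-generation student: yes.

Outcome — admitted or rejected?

Rejected

Atomic conditions:
  intended major ∈ {Arts, Humanities, STEM, Undeclared}: Arts is in the set → true
  interview rating > 3: 3 > 3 is false
  community-service hours < 67 hours: 149 < 67 is false
  class-rank percentile ≤ 4%: 68 ≤ 4 is false
  recommendation letters ≥ 3: 2 ≥ 3 is false
  ACT score ≤ 14: 31 ≤ 14 is false
  in-state resident: yes → true
  NOT first-generation student: yes → false
  NOT disciplinary record: yes → false
  GPA ≥ 2.44: 2.09 ≥ 2.44 is false
  essay score ≥ 7: 8 ≥ 7 is true
  legacy status: yes → true
Combine:
[1.1.1.1] true OR false = true
[1.1.1.2] false OR false = false
[1.1.1.3] false OR false = false
[1.1.1] exactly-one(true, false, false) = true
[1.1] NOT true = false
[1.2.1] true OR false = true
[1.2.2.1.1] false → false (antecedent false ⇒ implication holds) = true
[1.2.2.1] NOT true = false
[1.2.2] NOT false = true
[1.2.3] true OR true = true
[1.2] true OR true OR true = true
[1] exactly-one(false, true) = true
[root] NOT true = false
Overall: false → rejected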